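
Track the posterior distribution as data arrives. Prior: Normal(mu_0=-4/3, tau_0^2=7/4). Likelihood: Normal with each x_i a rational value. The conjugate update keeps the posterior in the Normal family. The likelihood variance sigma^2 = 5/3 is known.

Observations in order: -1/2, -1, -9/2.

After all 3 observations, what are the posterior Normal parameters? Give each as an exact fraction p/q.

obs 1: x=-1/2 → posterior Normal(-223/246, 35/41)
obs 2: x=-1 → posterior Normal(-349/372, 35/62)
obs 3: x=-9/2 → posterior Normal(-458/249, 35/83)

mu_0=-458/249, tau_0^2=35/83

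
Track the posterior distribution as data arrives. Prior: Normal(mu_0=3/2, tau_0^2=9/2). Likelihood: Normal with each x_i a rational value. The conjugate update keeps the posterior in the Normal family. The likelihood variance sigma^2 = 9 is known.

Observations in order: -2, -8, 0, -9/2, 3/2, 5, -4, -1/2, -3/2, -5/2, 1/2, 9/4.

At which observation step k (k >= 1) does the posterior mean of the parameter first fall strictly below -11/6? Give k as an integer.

obs 1: x=-2 → posterior Normal(1/3, 3)
obs 2: x=-8 → posterior Normal(-7/4, 9/4)
obs 3: x=0 → posterior Normal(-7/5, 9/5)
obs 4: x=-9/2 → posterior Normal(-23/12, 3/2)
obs 5: x=3/2 → posterior Normal(-10/7, 9/7)
obs 6: x=5 → posterior Normal(-5/8, 9/8)
obs 7: x=-4 → posterior Normal(-1, 1)
obs 8: x=-1/2 → posterior Normal(-19/20, 9/10)
obs 9: x=-3/2 → posterior Normal(-1, 9/11)
obs 10: x=-5/2 → posterior Normal(-9/8, 3/4)
obs 11: x=1/2 → posterior Normal(-1, 9/13)
obs 12: x=9/4 → posterior Normal(-43/56, 9/14)

k = 4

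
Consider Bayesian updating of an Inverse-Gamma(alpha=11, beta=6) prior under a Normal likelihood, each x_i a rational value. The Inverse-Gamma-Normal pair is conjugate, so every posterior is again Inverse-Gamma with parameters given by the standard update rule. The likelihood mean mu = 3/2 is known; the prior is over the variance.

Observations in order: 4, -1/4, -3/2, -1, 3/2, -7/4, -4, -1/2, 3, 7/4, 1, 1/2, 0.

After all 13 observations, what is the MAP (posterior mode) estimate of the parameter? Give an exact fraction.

1395/592

obs 1: x=4 → posterior Inverse-Gamma(23/2, 73/8)
obs 2: x=-1/4 → posterior Inverse-Gamma(12, 341/32)
obs 3: x=-3/2 → posterior Inverse-Gamma(25/2, 485/32)
obs 4: x=-1 → posterior Inverse-Gamma(13, 585/32)
obs 5: x=3/2 → posterior Inverse-Gamma(27/2, 585/32)
obs 6: x=-7/4 → posterior Inverse-Gamma(14, 377/16)
obs 7: x=-4 → posterior Inverse-Gamma(29/2, 619/16)
obs 8: x=-1/2 → posterior Inverse-Gamma(15, 651/16)
obs 9: x=3 → posterior Inverse-Gamma(31/2, 669/16)
obs 10: x=7/4 → posterior Inverse-Gamma(16, 1339/32)
obs 11: x=1 → posterior Inverse-Gamma(33/2, 1343/32)
obs 12: x=1/2 → posterior Inverse-Gamma(17, 1359/32)
obs 13: x=0 → posterior Inverse-Gamma(35/2, 1395/32)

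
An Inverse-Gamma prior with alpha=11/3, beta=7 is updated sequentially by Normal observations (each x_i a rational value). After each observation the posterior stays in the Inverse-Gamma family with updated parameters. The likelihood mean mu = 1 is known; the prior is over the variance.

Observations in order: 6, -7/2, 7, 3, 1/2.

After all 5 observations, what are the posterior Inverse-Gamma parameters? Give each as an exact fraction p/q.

alpha=37/6, beta=199/4

obs 1: x=6 → posterior Inverse-Gamma(25/6, 39/2)
obs 2: x=-7/2 → posterior Inverse-Gamma(14/3, 237/8)
obs 3: x=7 → posterior Inverse-Gamma(31/6, 381/8)
obs 4: x=3 → posterior Inverse-Gamma(17/3, 397/8)
obs 5: x=1/2 → posterior Inverse-Gamma(37/6, 199/4)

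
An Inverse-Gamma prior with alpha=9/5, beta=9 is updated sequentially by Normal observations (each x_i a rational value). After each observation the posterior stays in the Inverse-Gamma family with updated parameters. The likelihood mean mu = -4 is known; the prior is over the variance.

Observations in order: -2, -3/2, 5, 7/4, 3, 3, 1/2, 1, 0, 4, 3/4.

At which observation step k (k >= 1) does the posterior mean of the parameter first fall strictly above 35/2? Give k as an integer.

obs 1: x=-2 → posterior Inverse-Gamma(23/10, 11)
obs 2: x=-3/2 → posterior Inverse-Gamma(14/5, 113/8)
obs 3: x=5 → posterior Inverse-Gamma(33/10, 437/8)
obs 4: x=7/4 → posterior Inverse-Gamma(19/5, 2277/32)
obs 5: x=3 → posterior Inverse-Gamma(43/10, 3061/32)
obs 6: x=3 → posterior Inverse-Gamma(24/5, 3845/32)
obs 7: x=1/2 → posterior Inverse-Gamma(53/10, 4169/32)
obs 8: x=1 → posterior Inverse-Gamma(29/5, 4569/32)
obs 9: x=0 → posterior Inverse-Gamma(63/10, 4825/32)
obs 10: x=4 → posterior Inverse-Gamma(34/5, 5849/32)
obs 11: x=3/4 → posterior Inverse-Gamma(73/10, 3105/16)

k = 3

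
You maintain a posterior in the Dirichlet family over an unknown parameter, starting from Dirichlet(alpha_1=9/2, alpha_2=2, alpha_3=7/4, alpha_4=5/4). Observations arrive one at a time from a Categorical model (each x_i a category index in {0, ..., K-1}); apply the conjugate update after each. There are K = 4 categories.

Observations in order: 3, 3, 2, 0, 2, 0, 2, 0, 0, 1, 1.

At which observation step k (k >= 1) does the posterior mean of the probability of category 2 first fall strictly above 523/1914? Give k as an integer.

k = 7

obs 1: x=3 → posterior Dirichlet(9/2, 2, 7/4, 9/4)
obs 2: x=3 → posterior Dirichlet(9/2, 2, 7/4, 13/4)
obs 3: x=2 → posterior Dirichlet(9/2, 2, 11/4, 13/4)
obs 4: x=0 → posterior Dirichlet(11/2, 2, 11/4, 13/4)
obs 5: x=2 → posterior Dirichlet(11/2, 2, 15/4, 13/4)
obs 6: x=0 → posterior Dirichlet(13/2, 2, 15/4, 13/4)
obs 7: x=2 → posterior Dirichlet(13/2, 2, 19/4, 13/4)
obs 8: x=0 → posterior Dirichlet(15/2, 2, 19/4, 13/4)
obs 9: x=0 → posterior Dirichlet(17/2, 2, 19/4, 13/4)
obs 10: x=1 → posterior Dirichlet(17/2, 3, 19/4, 13/4)
obs 11: x=1 → posterior Dirichlet(17/2, 4, 19/4, 13/4)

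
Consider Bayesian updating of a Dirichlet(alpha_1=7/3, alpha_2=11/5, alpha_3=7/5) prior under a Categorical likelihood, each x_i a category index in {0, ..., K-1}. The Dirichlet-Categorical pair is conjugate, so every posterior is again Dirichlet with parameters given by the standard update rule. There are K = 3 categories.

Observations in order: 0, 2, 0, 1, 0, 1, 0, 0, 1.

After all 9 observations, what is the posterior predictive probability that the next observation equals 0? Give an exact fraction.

55/112

obs 1: x=0 → posterior Dirichlet(10/3, 11/5, 7/5)
obs 2: x=2 → posterior Dirichlet(10/3, 11/5, 12/5)
obs 3: x=0 → posterior Dirichlet(13/3, 11/5, 12/5)
obs 4: x=1 → posterior Dirichlet(13/3, 16/5, 12/5)
obs 5: x=0 → posterior Dirichlet(16/3, 16/5, 12/5)
obs 6: x=1 → posterior Dirichlet(16/3, 21/5, 12/5)
obs 7: x=0 → posterior Dirichlet(19/3, 21/5, 12/5)
obs 8: x=0 → posterior Dirichlet(22/3, 21/5, 12/5)
obs 9: x=1 → posterior Dirichlet(22/3, 26/5, 12/5)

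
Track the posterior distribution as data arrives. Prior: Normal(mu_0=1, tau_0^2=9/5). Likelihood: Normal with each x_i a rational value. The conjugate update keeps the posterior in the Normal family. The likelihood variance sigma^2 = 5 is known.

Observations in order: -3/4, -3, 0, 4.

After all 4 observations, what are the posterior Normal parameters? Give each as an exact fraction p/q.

mu_0=109/244, tau_0^2=45/61

obs 1: x=-3/4 → posterior Normal(73/136, 45/34)
obs 2: x=-3 → posterior Normal(-35/172, 45/43)
obs 3: x=0 → posterior Normal(-35/208, 45/52)
obs 4: x=4 → posterior Normal(109/244, 45/61)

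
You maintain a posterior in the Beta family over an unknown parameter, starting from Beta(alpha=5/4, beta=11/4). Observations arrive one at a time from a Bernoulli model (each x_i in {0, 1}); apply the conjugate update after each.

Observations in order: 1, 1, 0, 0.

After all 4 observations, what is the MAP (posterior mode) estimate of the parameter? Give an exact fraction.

obs 1: x=1 → posterior Beta(9/4, 11/4)
obs 2: x=1 → posterior Beta(13/4, 11/4)
obs 3: x=0 → posterior Beta(13/4, 15/4)
obs 4: x=0 → posterior Beta(13/4, 19/4)

3/8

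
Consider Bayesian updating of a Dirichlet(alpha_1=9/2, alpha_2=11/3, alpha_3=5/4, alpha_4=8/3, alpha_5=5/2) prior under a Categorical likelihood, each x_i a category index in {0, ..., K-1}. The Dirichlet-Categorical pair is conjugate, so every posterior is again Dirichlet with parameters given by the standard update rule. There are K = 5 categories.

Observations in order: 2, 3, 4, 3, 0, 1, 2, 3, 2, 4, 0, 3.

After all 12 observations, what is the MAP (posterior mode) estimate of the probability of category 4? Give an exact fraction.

6/37

obs 1: x=2 → posterior Dirichlet(9/2, 11/3, 9/4, 8/3, 5/2)
obs 2: x=3 → posterior Dirichlet(9/2, 11/3, 9/4, 11/3, 5/2)
obs 3: x=4 → posterior Dirichlet(9/2, 11/3, 9/4, 11/3, 7/2)
obs 4: x=3 → posterior Dirichlet(9/2, 11/3, 9/4, 14/3, 7/2)
obs 5: x=0 → posterior Dirichlet(11/2, 11/3, 9/4, 14/3, 7/2)
obs 6: x=1 → posterior Dirichlet(11/2, 14/3, 9/4, 14/3, 7/2)
obs 7: x=2 → posterior Dirichlet(11/2, 14/3, 13/4, 14/3, 7/2)
obs 8: x=3 → posterior Dirichlet(11/2, 14/3, 13/4, 17/3, 7/2)
obs 9: x=2 → posterior Dirichlet(11/2, 14/3, 17/4, 17/3, 7/2)
obs 10: x=4 → posterior Dirichlet(11/2, 14/3, 17/4, 17/3, 9/2)
obs 11: x=0 → posterior Dirichlet(13/2, 14/3, 17/4, 17/3, 9/2)
obs 12: x=3 → posterior Dirichlet(13/2, 14/3, 17/4, 20/3, 9/2)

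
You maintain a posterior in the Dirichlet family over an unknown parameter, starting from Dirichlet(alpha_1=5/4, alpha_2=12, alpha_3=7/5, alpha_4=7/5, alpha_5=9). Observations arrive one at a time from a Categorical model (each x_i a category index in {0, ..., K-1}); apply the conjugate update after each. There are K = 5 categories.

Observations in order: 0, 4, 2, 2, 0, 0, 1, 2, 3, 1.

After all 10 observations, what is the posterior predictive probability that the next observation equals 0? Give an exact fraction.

85/701

obs 1: x=0 → posterior Dirichlet(9/4, 12, 7/5, 7/5, 9)
obs 2: x=4 → posterior Dirichlet(9/4, 12, 7/5, 7/5, 10)
obs 3: x=2 → posterior Dirichlet(9/4, 12, 12/5, 7/5, 10)
obs 4: x=2 → posterior Dirichlet(9/4, 12, 17/5, 7/5, 10)
obs 5: x=0 → posterior Dirichlet(13/4, 12, 17/5, 7/5, 10)
obs 6: x=0 → posterior Dirichlet(17/4, 12, 17/5, 7/5, 10)
obs 7: x=1 → posterior Dirichlet(17/4, 13, 17/5, 7/5, 10)
obs 8: x=2 → posterior Dirichlet(17/4, 13, 22/5, 7/5, 10)
obs 9: x=3 → posterior Dirichlet(17/4, 13, 22/5, 12/5, 10)
obs 10: x=1 → posterior Dirichlet(17/4, 14, 22/5, 12/5, 10)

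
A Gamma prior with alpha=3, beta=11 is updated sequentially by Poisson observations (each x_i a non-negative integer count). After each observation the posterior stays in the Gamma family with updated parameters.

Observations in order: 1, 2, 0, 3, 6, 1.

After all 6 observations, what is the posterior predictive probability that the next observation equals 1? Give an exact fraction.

obs 1: x=1 → posterior Gamma(4, 12)
obs 2: x=2 → posterior Gamma(6, 13)
obs 3: x=0 → posterior Gamma(6, 14)
obs 4: x=3 → posterior Gamma(9, 15)
obs 5: x=6 → posterior Gamma(15, 16)
obs 6: x=1 → posterior Gamma(16, 17)

48661191875666868481/136619472483668533248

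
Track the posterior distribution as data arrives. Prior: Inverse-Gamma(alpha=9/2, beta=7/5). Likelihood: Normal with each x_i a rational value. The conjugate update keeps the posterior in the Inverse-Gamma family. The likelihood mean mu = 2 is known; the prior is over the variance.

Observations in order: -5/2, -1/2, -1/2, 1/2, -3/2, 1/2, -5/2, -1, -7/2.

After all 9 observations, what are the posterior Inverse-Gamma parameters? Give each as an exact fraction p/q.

alpha=9, beta=559/10

obs 1: x=-5/2 → posterior Inverse-Gamma(5, 461/40)
obs 2: x=-1/2 → posterior Inverse-Gamma(11/2, 293/20)
obs 3: x=-1/2 → posterior Inverse-Gamma(6, 711/40)
obs 4: x=1/2 → posterior Inverse-Gamma(13/2, 189/10)
obs 5: x=-3/2 → posterior Inverse-Gamma(7, 1001/40)
obs 6: x=1/2 → posterior Inverse-Gamma(15/2, 523/20)
obs 7: x=-5/2 → posterior Inverse-Gamma(8, 1451/40)
obs 8: x=-1 → posterior Inverse-Gamma(17/2, 1631/40)
obs 9: x=-7/2 → posterior Inverse-Gamma(9, 559/10)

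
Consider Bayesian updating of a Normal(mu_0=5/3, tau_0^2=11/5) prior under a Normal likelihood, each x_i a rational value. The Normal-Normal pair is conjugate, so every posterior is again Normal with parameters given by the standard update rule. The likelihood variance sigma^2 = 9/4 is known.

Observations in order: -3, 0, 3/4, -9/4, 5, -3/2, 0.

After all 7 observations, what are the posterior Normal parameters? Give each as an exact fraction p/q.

mu_0=31/353, tau_0^2=99/353

obs 1: x=-3 → posterior Normal(-57/89, 99/89)
obs 2: x=0 → posterior Normal(-3/7, 99/133)
obs 3: x=3/4 → posterior Normal(-8/59, 33/59)
obs 4: x=-9/4 → posterior Normal(-123/221, 99/221)
obs 5: x=5 → posterior Normal(97/265, 99/265)
obs 6: x=-3/2 → posterior Normal(31/309, 33/103)
obs 7: x=0 → posterior Normal(31/353, 99/353)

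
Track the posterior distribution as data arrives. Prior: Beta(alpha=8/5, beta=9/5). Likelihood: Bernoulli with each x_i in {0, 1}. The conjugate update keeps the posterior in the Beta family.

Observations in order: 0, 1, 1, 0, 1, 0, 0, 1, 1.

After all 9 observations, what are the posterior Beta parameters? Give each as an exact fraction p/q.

alpha=33/5, beta=29/5

obs 1: x=0 → posterior Beta(8/5, 14/5)
obs 2: x=1 → posterior Beta(13/5, 14/5)
obs 3: x=1 → posterior Beta(18/5, 14/5)
obs 4: x=0 → posterior Beta(18/5, 19/5)
obs 5: x=1 → posterior Beta(23/5, 19/5)
obs 6: x=0 → posterior Beta(23/5, 24/5)
obs 7: x=0 → posterior Beta(23/5, 29/5)
obs 8: x=1 → posterior Beta(28/5, 29/5)
obs 9: x=1 → posterior Beta(33/5, 29/5)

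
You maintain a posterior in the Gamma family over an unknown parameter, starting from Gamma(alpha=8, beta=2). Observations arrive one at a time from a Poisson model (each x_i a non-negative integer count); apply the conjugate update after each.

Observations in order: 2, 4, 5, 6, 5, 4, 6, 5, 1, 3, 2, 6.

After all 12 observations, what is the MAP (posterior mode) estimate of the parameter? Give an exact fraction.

4

obs 1: x=2 → posterior Gamma(10, 3)
obs 2: x=4 → posterior Gamma(14, 4)
obs 3: x=5 → posterior Gamma(19, 5)
obs 4: x=6 → posterior Gamma(25, 6)
obs 5: x=5 → posterior Gamma(30, 7)
obs 6: x=4 → posterior Gamma(34, 8)
obs 7: x=6 → posterior Gamma(40, 9)
obs 8: x=5 → posterior Gamma(45, 10)
obs 9: x=1 → posterior Gamma(46, 11)
obs 10: x=3 → posterior Gamma(49, 12)
obs 11: x=2 → posterior Gamma(51, 13)
obs 12: x=6 → posterior Gamma(57, 14)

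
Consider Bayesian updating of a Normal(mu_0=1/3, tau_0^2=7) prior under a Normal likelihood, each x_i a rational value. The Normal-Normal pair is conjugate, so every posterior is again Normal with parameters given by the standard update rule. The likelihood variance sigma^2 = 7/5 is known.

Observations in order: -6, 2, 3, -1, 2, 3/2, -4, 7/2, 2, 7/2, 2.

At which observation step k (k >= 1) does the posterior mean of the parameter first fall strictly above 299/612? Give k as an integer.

k = 10

obs 1: x=-6 → posterior Normal(-89/18, 7/6)
obs 2: x=2 → posterior Normal(-59/33, 7/11)
obs 3: x=3 → posterior Normal(-7/24, 7/16)
obs 4: x=-1 → posterior Normal(-29/63, 1/3)
obs 5: x=2 → posterior Normal(1/78, 7/26)
obs 6: x=3/2 → posterior Normal(47/186, 7/31)
obs 7: x=-4 → posterior Normal(-73/216, 7/36)
obs 8: x=7/2 → posterior Normal(16/123, 7/41)
obs 9: x=2 → posterior Normal(1/3, 7/46)
obs 10: x=7/2 → posterior Normal(197/306, 7/51)
obs 11: x=2 → posterior Normal(257/336, 1/8)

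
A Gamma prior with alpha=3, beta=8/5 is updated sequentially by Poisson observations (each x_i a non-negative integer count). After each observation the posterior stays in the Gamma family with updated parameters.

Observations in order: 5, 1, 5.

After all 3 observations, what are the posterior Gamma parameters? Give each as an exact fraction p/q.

obs 1: x=5 → posterior Gamma(8, 13/5)
obs 2: x=1 → posterior Gamma(9, 18/5)
obs 3: x=5 → posterior Gamma(14, 23/5)

alpha=14, beta=23/5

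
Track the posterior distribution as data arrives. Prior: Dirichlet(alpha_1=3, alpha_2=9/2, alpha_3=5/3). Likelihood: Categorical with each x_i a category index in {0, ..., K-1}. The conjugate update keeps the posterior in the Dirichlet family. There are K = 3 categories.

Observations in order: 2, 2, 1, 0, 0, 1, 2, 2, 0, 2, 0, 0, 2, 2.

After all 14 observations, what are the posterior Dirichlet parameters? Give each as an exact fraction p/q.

obs 1: x=2 → posterior Dirichlet(3, 9/2, 8/3)
obs 2: x=2 → posterior Dirichlet(3, 9/2, 11/3)
obs 3: x=1 → posterior Dirichlet(3, 11/2, 11/3)
obs 4: x=0 → posterior Dirichlet(4, 11/2, 11/3)
obs 5: x=0 → posterior Dirichlet(5, 11/2, 11/3)
obs 6: x=1 → posterior Dirichlet(5, 13/2, 11/3)
obs 7: x=2 → posterior Dirichlet(5, 13/2, 14/3)
obs 8: x=2 → posterior Dirichlet(5, 13/2, 17/3)
obs 9: x=0 → posterior Dirichlet(6, 13/2, 17/3)
obs 10: x=2 → posterior Dirichlet(6, 13/2, 20/3)
obs 11: x=0 → posterior Dirichlet(7, 13/2, 20/3)
obs 12: x=0 → posterior Dirichlet(8, 13/2, 20/3)
obs 13: x=2 → posterior Dirichlet(8, 13/2, 23/3)
obs 14: x=2 → posterior Dirichlet(8, 13/2, 26/3)

alpha_1=8, alpha_2=13/2, alpha_3=26/3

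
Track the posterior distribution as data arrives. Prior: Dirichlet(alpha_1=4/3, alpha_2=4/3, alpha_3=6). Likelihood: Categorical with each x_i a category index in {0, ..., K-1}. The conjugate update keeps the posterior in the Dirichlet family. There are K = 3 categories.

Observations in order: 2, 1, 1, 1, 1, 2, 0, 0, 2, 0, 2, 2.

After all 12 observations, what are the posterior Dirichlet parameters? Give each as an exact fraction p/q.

obs 1: x=2 → posterior Dirichlet(4/3, 4/3, 7)
obs 2: x=1 → posterior Dirichlet(4/3, 7/3, 7)
obs 3: x=1 → posterior Dirichlet(4/3, 10/3, 7)
obs 4: x=1 → posterior Dirichlet(4/3, 13/3, 7)
obs 5: x=1 → posterior Dirichlet(4/3, 16/3, 7)
obs 6: x=2 → posterior Dirichlet(4/3, 16/3, 8)
obs 7: x=0 → posterior Dirichlet(7/3, 16/3, 8)
obs 8: x=0 → posterior Dirichlet(10/3, 16/3, 8)
obs 9: x=2 → posterior Dirichlet(10/3, 16/3, 9)
obs 10: x=0 → posterior Dirichlet(13/3, 16/3, 9)
obs 11: x=2 → posterior Dirichlet(13/3, 16/3, 10)
obs 12: x=2 → posterior Dirichlet(13/3, 16/3, 11)

alpha_1=13/3, alpha_2=16/3, alpha_3=11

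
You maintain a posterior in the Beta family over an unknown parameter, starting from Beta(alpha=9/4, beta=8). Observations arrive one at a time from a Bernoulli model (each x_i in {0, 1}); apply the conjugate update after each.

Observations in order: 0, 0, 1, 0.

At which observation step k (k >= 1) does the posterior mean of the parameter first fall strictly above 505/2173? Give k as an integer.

obs 1: x=0 → posterior Beta(9/4, 9)
obs 2: x=0 → posterior Beta(9/4, 10)
obs 3: x=1 → posterior Beta(13/4, 10)
obs 4: x=0 → posterior Beta(13/4, 11)

k = 3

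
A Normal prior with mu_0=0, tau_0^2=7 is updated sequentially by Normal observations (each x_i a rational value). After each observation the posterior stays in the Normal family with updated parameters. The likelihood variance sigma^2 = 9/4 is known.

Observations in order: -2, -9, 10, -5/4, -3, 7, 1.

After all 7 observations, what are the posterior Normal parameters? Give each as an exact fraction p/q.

mu_0=77/205, tau_0^2=63/205

obs 1: x=-2 → posterior Normal(-56/37, 63/37)
obs 2: x=-9 → posterior Normal(-308/65, 63/65)
obs 3: x=10 → posterior Normal(-28/93, 21/31)
obs 4: x=-5/4 → posterior Normal(-63/121, 63/121)
obs 5: x=-3 → posterior Normal(-147/149, 63/149)
obs 6: x=7 → posterior Normal(49/177, 21/59)
obs 7: x=1 → posterior Normal(77/205, 63/205)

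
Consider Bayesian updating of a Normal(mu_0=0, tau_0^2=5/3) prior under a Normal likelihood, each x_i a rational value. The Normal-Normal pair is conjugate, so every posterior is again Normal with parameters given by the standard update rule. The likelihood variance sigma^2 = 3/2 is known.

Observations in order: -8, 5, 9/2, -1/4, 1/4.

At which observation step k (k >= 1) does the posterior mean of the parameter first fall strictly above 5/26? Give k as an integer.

obs 1: x=-8 → posterior Normal(-80/19, 15/19)
obs 2: x=5 → posterior Normal(-30/29, 15/29)
obs 3: x=9/2 → posterior Normal(5/13, 5/13)
obs 4: x=-1/4 → posterior Normal(25/98, 15/49)
obs 5: x=1/4 → posterior Normal(15/59, 15/59)

k = 3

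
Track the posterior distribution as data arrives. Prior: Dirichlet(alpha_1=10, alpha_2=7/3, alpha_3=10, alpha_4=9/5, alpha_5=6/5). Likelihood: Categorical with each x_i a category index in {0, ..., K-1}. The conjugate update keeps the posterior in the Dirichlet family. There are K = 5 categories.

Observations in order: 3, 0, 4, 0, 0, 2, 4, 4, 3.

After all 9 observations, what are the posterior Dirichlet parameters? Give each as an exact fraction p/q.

obs 1: x=3 → posterior Dirichlet(10, 7/3, 10, 14/5, 6/5)
obs 2: x=0 → posterior Dirichlet(11, 7/3, 10, 14/5, 6/5)
obs 3: x=4 → posterior Dirichlet(11, 7/3, 10, 14/5, 11/5)
obs 4: x=0 → posterior Dirichlet(12, 7/3, 10, 14/5, 11/5)
obs 5: x=0 → posterior Dirichlet(13, 7/3, 10, 14/5, 11/5)
obs 6: x=2 → posterior Dirichlet(13, 7/3, 11, 14/5, 11/5)
obs 7: x=4 → posterior Dirichlet(13, 7/3, 11, 14/5, 16/5)
obs 8: x=4 → posterior Dirichlet(13, 7/3, 11, 14/5, 21/5)
obs 9: x=3 → posterior Dirichlet(13, 7/3, 11, 19/5, 21/5)

alpha_1=13, alpha_2=7/3, alpha_3=11, alpha_4=19/5, alpha_5=21/5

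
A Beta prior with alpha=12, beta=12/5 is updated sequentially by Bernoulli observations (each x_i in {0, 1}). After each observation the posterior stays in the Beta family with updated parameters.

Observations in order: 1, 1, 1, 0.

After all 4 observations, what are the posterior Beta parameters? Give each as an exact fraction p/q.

obs 1: x=1 → posterior Beta(13, 12/5)
obs 2: x=1 → posterior Beta(14, 12/5)
obs 3: x=1 → posterior Beta(15, 12/5)
obs 4: x=0 → posterior Beta(15, 17/5)

alpha=15, beta=17/5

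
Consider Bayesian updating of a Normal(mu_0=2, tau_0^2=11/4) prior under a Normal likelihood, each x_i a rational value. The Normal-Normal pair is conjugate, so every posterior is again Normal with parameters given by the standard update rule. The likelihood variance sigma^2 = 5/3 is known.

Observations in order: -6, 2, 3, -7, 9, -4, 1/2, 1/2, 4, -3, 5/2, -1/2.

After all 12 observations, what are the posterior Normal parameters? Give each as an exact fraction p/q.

obs 1: x=-6 → posterior Normal(-158/53, 55/53)
obs 2: x=2 → posterior Normal(-46/43, 55/86)
obs 3: x=3 → posterior Normal(1/17, 55/119)
obs 4: x=-7 → posterior Normal(-28/19, 55/152)
obs 5: x=9 → posterior Normal(73/185, 11/37)
obs 6: x=-4 → posterior Normal(-59/218, 55/218)
obs 7: x=1/2 → posterior Normal(-85/502, 55/251)
obs 8: x=1/2 → posterior Normal(-13/142, 55/284)
obs 9: x=4 → posterior Normal(106/317, 55/317)
obs 10: x=-3 → posterior Normal(1/50, 11/70)
obs 11: x=5/2 → posterior Normal(179/766, 55/383)
obs 12: x=-1/2 → posterior Normal(73/416, 55/416)

mu_0=73/416, tau_0^2=55/416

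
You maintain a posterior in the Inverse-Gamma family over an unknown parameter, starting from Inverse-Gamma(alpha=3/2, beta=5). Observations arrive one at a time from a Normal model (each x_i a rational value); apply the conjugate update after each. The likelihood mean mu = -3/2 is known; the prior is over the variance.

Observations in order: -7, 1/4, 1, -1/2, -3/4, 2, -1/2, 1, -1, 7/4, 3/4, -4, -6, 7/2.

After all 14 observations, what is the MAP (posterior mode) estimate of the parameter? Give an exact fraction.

138/19

obs 1: x=-7 → posterior Inverse-Gamma(2, 161/8)
obs 2: x=1/4 → posterior Inverse-Gamma(5/2, 693/32)
obs 3: x=1 → posterior Inverse-Gamma(3, 793/32)
obs 4: x=-1/2 → posterior Inverse-Gamma(7/2, 809/32)
obs 5: x=-3/4 → posterior Inverse-Gamma(4, 409/16)
obs 6: x=2 → posterior Inverse-Gamma(9/2, 507/16)
obs 7: x=-1/2 → posterior Inverse-Gamma(5, 515/16)
obs 8: x=1 → posterior Inverse-Gamma(11/2, 565/16)
obs 9: x=-1 → posterior Inverse-Gamma(6, 567/16)
obs 10: x=7/4 → posterior Inverse-Gamma(13/2, 1303/32)
obs 11: x=3/4 → posterior Inverse-Gamma(7, 173/4)
obs 12: x=-4 → posterior Inverse-Gamma(15/2, 371/8)
obs 13: x=-6 → posterior Inverse-Gamma(8, 113/2)
obs 14: x=7/2 → posterior Inverse-Gamma(17/2, 69)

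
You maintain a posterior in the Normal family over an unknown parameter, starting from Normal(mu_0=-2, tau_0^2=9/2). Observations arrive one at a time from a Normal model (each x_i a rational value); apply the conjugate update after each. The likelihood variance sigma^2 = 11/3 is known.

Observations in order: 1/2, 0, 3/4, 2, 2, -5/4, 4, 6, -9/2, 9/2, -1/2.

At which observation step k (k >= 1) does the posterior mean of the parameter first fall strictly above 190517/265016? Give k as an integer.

obs 1: x=1/2 → posterior Normal(-61/98, 99/49)
obs 2: x=0 → posterior Normal(-61/152, 99/76)
obs 3: x=3/4 → posterior Normal(-41/412, 99/103)
obs 4: x=2 → posterior Normal(35/104, 99/130)
obs 5: x=2 → posterior Normal(391/628, 99/157)
obs 6: x=-5/4 → posterior Normal(8/23, 99/184)
obs 7: x=4 → posterior Normal(172/211, 99/211)
obs 8: x=6 → posterior Normal(167/119, 99/238)
obs 9: x=-9/2 → posterior Normal(85/106, 99/265)
obs 10: x=9/2 → posterior Normal(167/146, 99/292)
obs 11: x=-1/2 → posterior Normal(641/638, 9/29)

k = 7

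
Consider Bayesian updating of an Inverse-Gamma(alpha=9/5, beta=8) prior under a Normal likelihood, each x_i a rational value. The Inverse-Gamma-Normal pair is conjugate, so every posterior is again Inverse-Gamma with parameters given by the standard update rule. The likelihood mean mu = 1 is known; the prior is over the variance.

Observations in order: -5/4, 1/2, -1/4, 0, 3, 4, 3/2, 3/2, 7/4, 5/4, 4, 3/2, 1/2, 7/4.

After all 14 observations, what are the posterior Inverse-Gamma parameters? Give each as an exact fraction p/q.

alpha=44/5, beta=769/32

obs 1: x=-5/4 → posterior Inverse-Gamma(23/10, 337/32)
obs 2: x=1/2 → posterior Inverse-Gamma(14/5, 341/32)
obs 3: x=-1/4 → posterior Inverse-Gamma(33/10, 183/16)
obs 4: x=0 → posterior Inverse-Gamma(19/5, 191/16)
obs 5: x=3 → posterior Inverse-Gamma(43/10, 223/16)
obs 6: x=4 → posterior Inverse-Gamma(24/5, 295/16)
obs 7: x=3/2 → posterior Inverse-Gamma(53/10, 297/16)
obs 8: x=3/2 → posterior Inverse-Gamma(29/5, 299/16)
obs 9: x=7/4 → posterior Inverse-Gamma(63/10, 607/32)
obs 10: x=5/4 → posterior Inverse-Gamma(34/5, 19)
obs 11: x=4 → posterior Inverse-Gamma(73/10, 47/2)
obs 12: x=3/2 → posterior Inverse-Gamma(39/5, 189/8)
obs 13: x=1/2 → posterior Inverse-Gamma(83/10, 95/4)
obs 14: x=7/4 → posterior Inverse-Gamma(44/5, 769/32)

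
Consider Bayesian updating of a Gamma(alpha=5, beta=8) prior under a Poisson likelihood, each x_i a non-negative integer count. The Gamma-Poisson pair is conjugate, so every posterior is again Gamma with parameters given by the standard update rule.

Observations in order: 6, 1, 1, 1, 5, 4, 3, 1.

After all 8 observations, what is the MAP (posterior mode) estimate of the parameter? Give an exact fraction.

obs 1: x=6 → posterior Gamma(11, 9)
obs 2: x=1 → posterior Gamma(12, 10)
obs 3: x=1 → posterior Gamma(13, 11)
obs 4: x=1 → posterior Gamma(14, 12)
obs 5: x=5 → posterior Gamma(19, 13)
obs 6: x=4 → posterior Gamma(23, 14)
obs 7: x=3 → posterior Gamma(26, 15)
obs 8: x=1 → posterior Gamma(27, 16)

13/8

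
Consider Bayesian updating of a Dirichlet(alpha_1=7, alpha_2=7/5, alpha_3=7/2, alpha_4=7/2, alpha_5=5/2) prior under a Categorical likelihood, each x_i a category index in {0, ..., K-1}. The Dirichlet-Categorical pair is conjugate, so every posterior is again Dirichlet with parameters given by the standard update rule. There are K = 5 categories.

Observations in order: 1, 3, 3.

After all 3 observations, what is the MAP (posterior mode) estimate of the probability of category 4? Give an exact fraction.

obs 1: x=1 → posterior Dirichlet(7, 12/5, 7/2, 7/2, 5/2)
obs 2: x=3 → posterior Dirichlet(7, 12/5, 7/2, 9/2, 5/2)
obs 3: x=3 → posterior Dirichlet(7, 12/5, 7/2, 11/2, 5/2)

5/53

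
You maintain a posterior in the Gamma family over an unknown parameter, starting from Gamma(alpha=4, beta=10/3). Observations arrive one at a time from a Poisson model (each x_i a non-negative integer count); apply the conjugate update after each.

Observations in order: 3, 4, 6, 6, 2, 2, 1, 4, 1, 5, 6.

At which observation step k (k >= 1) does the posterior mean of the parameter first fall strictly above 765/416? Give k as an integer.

obs 1: x=3 → posterior Gamma(7, 13/3)
obs 2: x=4 → posterior Gamma(11, 16/3)
obs 3: x=6 → posterior Gamma(17, 19/3)
obs 4: x=6 → posterior Gamma(23, 22/3)
obs 5: x=2 → posterior Gamma(25, 25/3)
obs 6: x=2 → posterior Gamma(27, 28/3)
obs 7: x=1 → posterior Gamma(28, 31/3)
obs 8: x=4 → posterior Gamma(32, 34/3)
obs 9: x=1 → posterior Gamma(33, 37/3)
obs 10: x=5 → posterior Gamma(38, 40/3)
obs 11: x=6 → posterior Gamma(44, 43/3)

k = 2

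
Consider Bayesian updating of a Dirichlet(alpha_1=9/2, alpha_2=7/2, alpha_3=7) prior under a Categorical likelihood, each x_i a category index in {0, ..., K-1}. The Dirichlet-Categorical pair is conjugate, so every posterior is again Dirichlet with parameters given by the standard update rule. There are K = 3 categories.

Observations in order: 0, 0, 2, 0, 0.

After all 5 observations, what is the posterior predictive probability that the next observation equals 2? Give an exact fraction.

obs 1: x=0 → posterior Dirichlet(11/2, 7/2, 7)
obs 2: x=0 → posterior Dirichlet(13/2, 7/2, 7)
obs 3: x=2 → posterior Dirichlet(13/2, 7/2, 8)
obs 4: x=0 → posterior Dirichlet(15/2, 7/2, 8)
obs 5: x=0 → posterior Dirichlet(17/2, 7/2, 8)

2/5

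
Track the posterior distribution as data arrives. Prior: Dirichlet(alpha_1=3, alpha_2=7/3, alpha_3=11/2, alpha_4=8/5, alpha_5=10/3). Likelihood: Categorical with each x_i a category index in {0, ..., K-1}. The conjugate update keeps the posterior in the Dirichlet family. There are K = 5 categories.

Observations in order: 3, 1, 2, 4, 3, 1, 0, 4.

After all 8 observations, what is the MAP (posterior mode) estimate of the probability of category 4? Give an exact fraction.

130/563

obs 1: x=3 → posterior Dirichlet(3, 7/3, 11/2, 13/5, 10/3)
obs 2: x=1 → posterior Dirichlet(3, 10/3, 11/2, 13/5, 10/3)
obs 3: x=2 → posterior Dirichlet(3, 10/3, 13/2, 13/5, 10/3)
obs 4: x=4 → posterior Dirichlet(3, 10/3, 13/2, 13/5, 13/3)
obs 5: x=3 → posterior Dirichlet(3, 10/3, 13/2, 18/5, 13/3)
obs 6: x=1 → posterior Dirichlet(3, 13/3, 13/2, 18/5, 13/3)
obs 7: x=0 → posterior Dirichlet(4, 13/3, 13/2, 18/5, 13/3)
obs 8: x=4 → posterior Dirichlet(4, 13/3, 13/2, 18/5, 16/3)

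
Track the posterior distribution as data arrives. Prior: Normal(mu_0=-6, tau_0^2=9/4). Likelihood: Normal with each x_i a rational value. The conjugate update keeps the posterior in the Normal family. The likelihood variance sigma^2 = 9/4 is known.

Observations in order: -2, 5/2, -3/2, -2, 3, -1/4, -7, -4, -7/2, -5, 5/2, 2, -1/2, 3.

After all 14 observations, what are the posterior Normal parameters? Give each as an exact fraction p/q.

mu_0=-5/4, tau_0^2=3/20

obs 1: x=-2 → posterior Normal(-4, 9/8)
obs 2: x=5/2 → posterior Normal(-11/6, 3/4)
obs 3: x=-3/2 → posterior Normal(-7/4, 9/16)
obs 4: x=-2 → posterior Normal(-9/5, 9/20)
obs 5: x=3 → posterior Normal(-1, 3/8)
obs 6: x=-1/4 → posterior Normal(-25/28, 9/28)
obs 7: x=-7 → posterior Normal(-53/32, 9/32)
obs 8: x=-4 → posterior Normal(-23/12, 1/4)
obs 9: x=-7/2 → posterior Normal(-83/40, 9/40)
obs 10: x=-5 → posterior Normal(-103/44, 9/44)
obs 11: x=5/2 → posterior Normal(-31/16, 3/16)
obs 12: x=2 → posterior Normal(-85/52, 9/52)
obs 13: x=-1/2 → posterior Normal(-87/56, 9/56)
obs 14: x=3 → posterior Normal(-5/4, 3/20)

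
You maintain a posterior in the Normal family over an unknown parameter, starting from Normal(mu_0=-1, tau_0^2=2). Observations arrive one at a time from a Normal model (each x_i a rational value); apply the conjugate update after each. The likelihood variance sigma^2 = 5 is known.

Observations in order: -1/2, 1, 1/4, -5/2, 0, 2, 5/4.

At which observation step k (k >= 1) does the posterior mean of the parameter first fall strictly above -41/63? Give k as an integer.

obs 1: x=-1/2 → posterior Normal(-6/7, 10/7)
obs 2: x=1 → posterior Normal(-4/9, 10/9)
obs 3: x=1/4 → posterior Normal(-7/22, 10/11)
obs 4: x=-5/2 → posterior Normal(-17/26, 10/13)
obs 5: x=0 → posterior Normal(-17/30, 2/3)
obs 6: x=2 → posterior Normal(-9/34, 10/17)
obs 7: x=5/4 → posterior Normal(-2/19, 10/19)

k = 2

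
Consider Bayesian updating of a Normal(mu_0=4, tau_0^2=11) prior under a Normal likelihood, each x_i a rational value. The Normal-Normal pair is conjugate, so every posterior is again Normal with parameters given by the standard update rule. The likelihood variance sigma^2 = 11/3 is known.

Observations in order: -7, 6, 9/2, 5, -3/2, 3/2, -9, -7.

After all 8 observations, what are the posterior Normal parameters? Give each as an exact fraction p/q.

obs 1: x=-7 → posterior Normal(-17/4, 11/4)
obs 2: x=6 → posterior Normal(1/7, 11/7)
obs 3: x=9/2 → posterior Normal(29/20, 11/10)
obs 4: x=5 → posterior Normal(59/26, 11/13)
obs 5: x=-3/2 → posterior Normal(25/16, 11/16)
obs 6: x=3/2 → posterior Normal(59/38, 11/19)
obs 7: x=-9 → posterior Normal(5/44, 1/2)
obs 8: x=-7 → posterior Normal(-37/50, 11/25)

mu_0=-37/50, tau_0^2=11/25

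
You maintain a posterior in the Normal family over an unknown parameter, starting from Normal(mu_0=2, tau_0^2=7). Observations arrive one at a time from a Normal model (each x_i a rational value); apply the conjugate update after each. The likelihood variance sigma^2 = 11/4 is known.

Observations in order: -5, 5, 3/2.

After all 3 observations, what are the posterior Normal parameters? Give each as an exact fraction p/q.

mu_0=64/95, tau_0^2=77/95

obs 1: x=-5 → posterior Normal(-118/39, 77/39)
obs 2: x=5 → posterior Normal(22/67, 77/67)
obs 3: x=3/2 → posterior Normal(64/95, 77/95)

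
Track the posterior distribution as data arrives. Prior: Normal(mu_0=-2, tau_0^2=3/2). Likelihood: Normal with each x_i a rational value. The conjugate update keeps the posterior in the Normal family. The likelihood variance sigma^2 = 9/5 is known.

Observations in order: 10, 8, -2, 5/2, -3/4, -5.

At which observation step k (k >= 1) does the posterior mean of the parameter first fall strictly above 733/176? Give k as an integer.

k = 2

obs 1: x=10 → posterior Normal(38/11, 9/11)
obs 2: x=8 → posterior Normal(39/8, 9/16)
obs 3: x=-2 → posterior Normal(68/21, 3/7)
obs 4: x=5/2 → posterior Normal(161/52, 9/26)
obs 5: x=-3/4 → posterior Normal(307/124, 9/31)
obs 6: x=-5 → posterior Normal(23/16, 1/4)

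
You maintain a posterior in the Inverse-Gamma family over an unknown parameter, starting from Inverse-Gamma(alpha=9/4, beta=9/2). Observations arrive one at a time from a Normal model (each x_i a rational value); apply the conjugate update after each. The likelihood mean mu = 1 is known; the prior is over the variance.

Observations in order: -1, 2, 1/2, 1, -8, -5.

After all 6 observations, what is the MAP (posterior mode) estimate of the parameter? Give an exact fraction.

21/2

obs 1: x=-1 → posterior Inverse-Gamma(11/4, 13/2)
obs 2: x=2 → posterior Inverse-Gamma(13/4, 7)
obs 3: x=1/2 → posterior Inverse-Gamma(15/4, 57/8)
obs 4: x=1 → posterior Inverse-Gamma(17/4, 57/8)
obs 5: x=-8 → posterior Inverse-Gamma(19/4, 381/8)
obs 6: x=-5 → posterior Inverse-Gamma(21/4, 525/8)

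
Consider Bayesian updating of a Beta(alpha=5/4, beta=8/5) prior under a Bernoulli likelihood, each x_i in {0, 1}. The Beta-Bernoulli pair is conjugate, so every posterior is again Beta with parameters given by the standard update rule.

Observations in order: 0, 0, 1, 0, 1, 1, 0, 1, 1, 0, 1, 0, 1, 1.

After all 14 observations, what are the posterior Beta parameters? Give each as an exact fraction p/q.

alpha=37/4, beta=38/5

obs 1: x=0 → posterior Beta(5/4, 13/5)
obs 2: x=0 → posterior Beta(5/4, 18/5)
obs 3: x=1 → posterior Beta(9/4, 18/5)
obs 4: x=0 → posterior Beta(9/4, 23/5)
obs 5: x=1 → posterior Beta(13/4, 23/5)
obs 6: x=1 → posterior Beta(17/4, 23/5)
obs 7: x=0 → posterior Beta(17/4, 28/5)
obs 8: x=1 → posterior Beta(21/4, 28/5)
obs 9: x=1 → posterior Beta(25/4, 28/5)
obs 10: x=0 → posterior Beta(25/4, 33/5)
obs 11: x=1 → posterior Beta(29/4, 33/5)
obs 12: x=0 → posterior Beta(29/4, 38/5)
obs 13: x=1 → posterior Beta(33/4, 38/5)
obs 14: x=1 → posterior Beta(37/4, 38/5)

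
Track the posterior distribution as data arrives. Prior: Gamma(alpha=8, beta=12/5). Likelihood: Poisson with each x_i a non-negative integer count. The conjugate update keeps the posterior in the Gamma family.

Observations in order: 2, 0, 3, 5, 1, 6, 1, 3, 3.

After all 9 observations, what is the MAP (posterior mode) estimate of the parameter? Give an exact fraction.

obs 1: x=2 → posterior Gamma(10, 17/5)
obs 2: x=0 → posterior Gamma(10, 22/5)
obs 3: x=3 → posterior Gamma(13, 27/5)
obs 4: x=5 → posterior Gamma(18, 32/5)
obs 5: x=1 → posterior Gamma(19, 37/5)
obs 6: x=6 → posterior Gamma(25, 42/5)
obs 7: x=1 → posterior Gamma(26, 47/5)
obs 8: x=3 → posterior Gamma(29, 52/5)
obs 9: x=3 → posterior Gamma(32, 57/5)

155/57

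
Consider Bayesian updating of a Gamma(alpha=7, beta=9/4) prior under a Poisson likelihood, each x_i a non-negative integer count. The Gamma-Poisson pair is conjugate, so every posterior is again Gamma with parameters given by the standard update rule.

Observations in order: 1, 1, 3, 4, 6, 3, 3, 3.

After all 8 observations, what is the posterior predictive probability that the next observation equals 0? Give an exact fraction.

obs 1: x=1 → posterior Gamma(8, 13/4)
obs 2: x=1 → posterior Gamma(9, 17/4)
obs 3: x=3 → posterior Gamma(12, 21/4)
obs 4: x=4 → posterior Gamma(16, 25/4)
obs 5: x=6 → posterior Gamma(22, 29/4)
obs 6: x=3 → posterior Gamma(25, 33/4)
obs 7: x=3 → posterior Gamma(28, 37/4)
obs 8: x=3 → posterior Gamma(31, 41/4)

99151561540870339022484588445237129558214701225241/1776592919961297100543276866939850151538848876953125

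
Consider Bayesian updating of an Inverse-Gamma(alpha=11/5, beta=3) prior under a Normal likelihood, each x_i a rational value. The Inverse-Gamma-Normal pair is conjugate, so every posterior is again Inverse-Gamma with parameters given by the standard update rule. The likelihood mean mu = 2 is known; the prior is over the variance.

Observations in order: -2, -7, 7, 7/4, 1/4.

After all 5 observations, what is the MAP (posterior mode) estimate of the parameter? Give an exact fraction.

obs 1: x=-2 → posterior Inverse-Gamma(27/10, 11)
obs 2: x=-7 → posterior Inverse-Gamma(16/5, 103/2)
obs 3: x=7 → posterior Inverse-Gamma(37/10, 64)
obs 4: x=7/4 → posterior Inverse-Gamma(21/5, 2049/32)
obs 5: x=1/4 → posterior Inverse-Gamma(47/10, 1049/16)

5245/456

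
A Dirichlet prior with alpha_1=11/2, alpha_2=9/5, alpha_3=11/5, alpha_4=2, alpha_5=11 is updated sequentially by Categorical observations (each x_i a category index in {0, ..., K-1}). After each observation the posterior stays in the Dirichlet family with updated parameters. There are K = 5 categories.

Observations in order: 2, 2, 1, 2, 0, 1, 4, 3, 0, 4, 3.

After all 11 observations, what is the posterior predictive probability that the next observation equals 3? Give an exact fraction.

8/67

obs 1: x=2 → posterior Dirichlet(11/2, 9/5, 16/5, 2, 11)
obs 2: x=2 → posterior Dirichlet(11/2, 9/5, 21/5, 2, 11)
obs 3: x=1 → posterior Dirichlet(11/2, 14/5, 21/5, 2, 11)
obs 4: x=2 → posterior Dirichlet(11/2, 14/5, 26/5, 2, 11)
obs 5: x=0 → posterior Dirichlet(13/2, 14/5, 26/5, 2, 11)
obs 6: x=1 → posterior Dirichlet(13/2, 19/5, 26/5, 2, 11)
obs 7: x=4 → posterior Dirichlet(13/2, 19/5, 26/5, 2, 12)
obs 8: x=3 → posterior Dirichlet(13/2, 19/5, 26/5, 3, 12)
obs 9: x=0 → posterior Dirichlet(15/2, 19/5, 26/5, 3, 12)
obs 10: x=4 → posterior Dirichlet(15/2, 19/5, 26/5, 3, 13)
obs 11: x=3 → posterior Dirichlet(15/2, 19/5, 26/5, 4, 13)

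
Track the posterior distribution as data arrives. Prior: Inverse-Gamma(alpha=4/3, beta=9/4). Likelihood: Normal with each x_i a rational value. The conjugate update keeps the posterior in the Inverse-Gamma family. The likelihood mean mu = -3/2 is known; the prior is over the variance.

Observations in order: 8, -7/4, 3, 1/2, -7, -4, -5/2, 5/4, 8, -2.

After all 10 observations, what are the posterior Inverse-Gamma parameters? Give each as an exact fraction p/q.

obs 1: x=8 → posterior Inverse-Gamma(11/6, 379/8)
obs 2: x=-7/4 → posterior Inverse-Gamma(7/3, 1517/32)
obs 3: x=3 → posterior Inverse-Gamma(17/6, 1841/32)
obs 4: x=1/2 → posterior Inverse-Gamma(10/3, 1905/32)
obs 5: x=-7 → posterior Inverse-Gamma(23/6, 2389/32)
obs 6: x=-4 → posterior Inverse-Gamma(13/3, 2489/32)
obs 7: x=-5/2 → posterior Inverse-Gamma(29/6, 2505/32)
obs 8: x=5/4 → posterior Inverse-Gamma(16/3, 1313/16)
obs 9: x=8 → posterior Inverse-Gamma(35/6, 2035/16)
obs 10: x=-2 → posterior Inverse-Gamma(19/3, 2037/16)

alpha=19/3, beta=2037/16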